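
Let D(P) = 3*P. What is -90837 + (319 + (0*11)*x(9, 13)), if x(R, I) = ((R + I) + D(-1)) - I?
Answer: -90518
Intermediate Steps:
x(R, I) = -3 + R (x(R, I) = ((R + I) + 3*(-1)) - I = ((I + R) - 3) - I = (-3 + I + R) - I = -3 + R)
-90837 + (319 + (0*11)*x(9, 13)) = -90837 + (319 + (0*11)*(-3 + 9)) = -90837 + (319 + 0*6) = -90837 + (319 + 0) = -90837 + 319 = -90518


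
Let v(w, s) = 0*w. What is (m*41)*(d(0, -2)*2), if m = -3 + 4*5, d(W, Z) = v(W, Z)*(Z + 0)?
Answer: 0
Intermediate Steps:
v(w, s) = 0
d(W, Z) = 0 (d(W, Z) = 0*(Z + 0) = 0*Z = 0)
m = 17 (m = -3 + 20 = 17)
(m*41)*(d(0, -2)*2) = (17*41)*(0*2) = 697*0 = 0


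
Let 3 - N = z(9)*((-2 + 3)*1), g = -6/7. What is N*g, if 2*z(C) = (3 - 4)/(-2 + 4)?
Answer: -39/14 ≈ -2.7857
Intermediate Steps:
g = -6/7 (g = -6*⅐ = -6/7 ≈ -0.85714)
z(C) = -¼ (z(C) = ((3 - 4)/(-2 + 4))/2 = (-1/2)/2 = (-1*½)/2 = (½)*(-½) = -¼)
N = 13/4 (N = 3 - (-1)*(-2 + 3)*1/4 = 3 - (-1)*1*1/4 = 3 - (-1)/4 = 3 - 1*(-¼) = 3 + ¼ = 13/4 ≈ 3.2500)
N*g = (13/4)*(-6/7) = -39/14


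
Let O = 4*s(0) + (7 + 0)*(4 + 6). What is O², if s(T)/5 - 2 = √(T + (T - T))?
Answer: 12100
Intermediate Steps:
s(T) = 10 + 5*√T (s(T) = 10 + 5*√(T + (T - T)) = 10 + 5*√(T + 0) = 10 + 5*√T)
O = 110 (O = 4*(10 + 5*√0) + (7 + 0)*(4 + 6) = 4*(10 + 5*0) + 7*10 = 4*(10 + 0) + 70 = 4*10 + 70 = 40 + 70 = 110)
O² = 110² = 12100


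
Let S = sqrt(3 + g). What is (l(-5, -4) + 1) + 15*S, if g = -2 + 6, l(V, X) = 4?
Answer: 5 + 15*sqrt(7) ≈ 44.686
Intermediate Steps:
g = 4
S = sqrt(7) (S = sqrt(3 + 4) = sqrt(7) ≈ 2.6458)
(l(-5, -4) + 1) + 15*S = (4 + 1) + 15*sqrt(7) = 5 + 15*sqrt(7)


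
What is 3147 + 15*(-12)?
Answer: 2967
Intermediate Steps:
3147 + 15*(-12) = 3147 - 180 = 2967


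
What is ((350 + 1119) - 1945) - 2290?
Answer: -2766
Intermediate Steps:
((350 + 1119) - 1945) - 2290 = (1469 - 1945) - 2290 = -476 - 2290 = -2766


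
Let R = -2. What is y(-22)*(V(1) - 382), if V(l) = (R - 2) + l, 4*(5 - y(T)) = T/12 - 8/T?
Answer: -49595/24 ≈ -2066.5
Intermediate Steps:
y(T) = 5 + 2/T - T/48 (y(T) = 5 - (T/12 - 8/T)/4 = 5 - (-8/T + T/12)/4 = 5 + (2/T - T/48) = 5 + 2/T - T/48)
V(l) = -4 + l (V(l) = (-2 - 2) + l = -4 + l)
y(-22)*(V(1) - 382) = (5 + 2/(-22) - 1/48*(-22))*((-4 + 1) - 382) = (5 + 2*(-1/22) + 11/24)*(-3 - 382) = (5 - 1/11 + 11/24)*(-385) = (1417/264)*(-385) = -49595/24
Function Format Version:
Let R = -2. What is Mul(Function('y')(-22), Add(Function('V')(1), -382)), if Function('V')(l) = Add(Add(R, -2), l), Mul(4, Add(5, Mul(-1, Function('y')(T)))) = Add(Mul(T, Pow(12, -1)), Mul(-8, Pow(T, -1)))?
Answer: Rational(-49595, 24) ≈ -2066.5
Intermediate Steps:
Function('y')(T) = Add(5, Mul(2, Pow(T, -1)), Mul(Rational(-1, 48), T)) (Function('y')(T) = Add(5, Mul(Rational(-1, 4), Add(Mul(T, Pow(12, -1)), Mul(-8, Pow(T, -1))))) = Add(5, Mul(Rational(-1, 4), Add(Mul(T, Rational(1, 12)), Mul(-8, Pow(T, -1))))) = Add(5, Mul(Rational(-1, 4), Add(Mul(Rational(1, 12), T), Mul(-8, Pow(T, -1))))) = Add(5, Mul(Rational(-1, 4), Add(Mul(-8, Pow(T, -1)), Mul(Rational(1, 12), T)))) = Add(5, Add(Mul(2, Pow(T, -1)), Mul(Rational(-1, 48), T))) = Add(5, Mul(2, Pow(T, -1)), Mul(Rational(-1, 48), T)))
Function('V')(l) = Add(-4, l) (Function('V')(l) = Add(Add(-2, -2), l) = Add(-4, l))
Mul(Function('y')(-22), Add(Function('V')(1), -382)) = Mul(Add(5, Mul(2, Pow(-22, -1)), Mul(Rational(-1, 48), -22)), Add(Add(-4, 1), -382)) = Mul(Add(5, Mul(2, Rational(-1, 22)), Rational(11, 24)), Add(-3, -382)) = Mul(Add(5, Rational(-1, 11), Rational(11, 24)), -385) = Mul(Rational(1417, 264), -385) = Rational(-49595, 24)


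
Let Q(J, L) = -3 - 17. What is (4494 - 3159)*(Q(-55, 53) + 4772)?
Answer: 6343920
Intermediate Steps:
Q(J, L) = -20
(4494 - 3159)*(Q(-55, 53) + 4772) = (4494 - 3159)*(-20 + 4772) = 1335*4752 = 6343920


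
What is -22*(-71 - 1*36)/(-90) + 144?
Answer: 5303/45 ≈ 117.84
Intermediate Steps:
-22*(-71 - 1*36)/(-90) + 144 = -22*(-71 - 36)*(-1)/90 + 144 = -(-2354)*(-1)/90 + 144 = -22*107/90 + 144 = -1177/45 + 144 = 5303/45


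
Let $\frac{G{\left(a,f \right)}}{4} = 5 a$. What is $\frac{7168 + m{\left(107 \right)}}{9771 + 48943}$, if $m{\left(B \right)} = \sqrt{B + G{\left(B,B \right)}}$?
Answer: $\frac{3584}{29357} + \frac{\sqrt{2247}}{58714} \approx 0.12289$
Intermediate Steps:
$G{\left(a,f \right)} = 20 a$ ($G{\left(a,f \right)} = 4 \cdot 5 a = 20 a$)
$m{\left(B \right)} = \sqrt{21} \sqrt{B}$ ($m{\left(B \right)} = \sqrt{B + 20 B} = \sqrt{21 B} = \sqrt{21} \sqrt{B}$)
$\frac{7168 + m{\left(107 \right)}}{9771 + 48943} = \frac{7168 + \sqrt{21} \sqrt{107}}{9771 + 48943} = \frac{7168 + \sqrt{2247}}{58714} = \left(7168 + \sqrt{2247}\right) \frac{1}{58714} = \frac{3584}{29357} + \frac{\sqrt{2247}}{58714}$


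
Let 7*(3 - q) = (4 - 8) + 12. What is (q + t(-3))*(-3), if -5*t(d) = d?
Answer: -258/35 ≈ -7.3714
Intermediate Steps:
q = 13/7 (q = 3 - ((4 - 8) + 12)/7 = 3 - (-4 + 12)/7 = 3 - 1/7*8 = 3 - 8/7 = 13/7 ≈ 1.8571)
t(d) = -d/5
(q + t(-3))*(-3) = (13/7 - 1/5*(-3))*(-3) = (13/7 + 3/5)*(-3) = (86/35)*(-3) = -258/35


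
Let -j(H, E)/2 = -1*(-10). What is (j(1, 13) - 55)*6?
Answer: -450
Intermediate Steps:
j(H, E) = -20 (j(H, E) = -(-2)*(-10) = -2*10 = -20)
(j(1, 13) - 55)*6 = (-20 - 55)*6 = -75*6 = -450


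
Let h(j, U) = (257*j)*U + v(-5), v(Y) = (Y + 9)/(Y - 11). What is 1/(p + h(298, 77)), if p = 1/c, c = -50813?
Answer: 203252/1198601789927 ≈ 1.6957e-7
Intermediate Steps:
p = -1/50813 (p = 1/(-50813) = -1/50813 ≈ -1.9680e-5)
v(Y) = (9 + Y)/(-11 + Y)
h(j, U) = -¼ + 257*U*j (h(j, U) = (257*j)*U + (9 - 5)/(-11 - 5) = 257*U*j + 4/(-16) = 257*U*j - 1/16*4 = 257*U*j - ¼ = -¼ + 257*U*j)
1/(p + h(298, 77)) = 1/(-1/50813 + (-¼ + 257*77*298)) = 1/(-1/50813 + (-¼ + 5897122)) = 1/(-1/50813 + 23588487/4) = 1/(1198601789927/203252) = 203252/1198601789927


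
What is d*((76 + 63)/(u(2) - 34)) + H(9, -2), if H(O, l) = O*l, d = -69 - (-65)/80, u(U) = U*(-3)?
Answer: 140129/640 ≈ 218.95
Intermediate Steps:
u(U) = -3*U
d = -1091/16 (d = -69 - (-65)/80 = -69 - 1*(-13/16) = -69 + 13/16 = -1091/16 ≈ -68.188)
d*((76 + 63)/(u(2) - 34)) + H(9, -2) = -1091*(76 + 63)/(16*(-3*2 - 34)) + 9*(-2) = -151649/(16*(-6 - 34)) - 18 = -151649/(16*(-40)) - 18 = -151649*(-1)/(16*40) - 18 = -1091/16*(-139/40) - 18 = 151649/640 - 18 = 140129/640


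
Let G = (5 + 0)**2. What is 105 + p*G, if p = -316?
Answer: -7795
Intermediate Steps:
G = 25 (G = 5**2 = 25)
105 + p*G = 105 - 316*25 = 105 - 7900 = -7795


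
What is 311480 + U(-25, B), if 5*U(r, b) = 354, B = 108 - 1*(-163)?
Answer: 1557754/5 ≈ 3.1155e+5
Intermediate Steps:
B = 271 (B = 108 + 163 = 271)
U(r, b) = 354/5 (U(r, b) = (⅕)*354 = 354/5)
311480 + U(-25, B) = 311480 + 354/5 = 1557754/5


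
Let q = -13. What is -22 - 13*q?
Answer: 147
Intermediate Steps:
-22 - 13*q = -22 - 13*(-13) = -22 + 169 = 147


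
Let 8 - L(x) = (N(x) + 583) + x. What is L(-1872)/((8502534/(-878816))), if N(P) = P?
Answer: -1392483952/4251267 ≈ -327.55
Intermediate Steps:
L(x) = -575 - 2*x (L(x) = 8 - ((x + 583) + x) = 8 - ((583 + x) + x) = 8 - (583 + 2*x) = 8 + (-583 - 2*x) = -575 - 2*x)
L(-1872)/((8502534/(-878816))) = (-575 - 2*(-1872))/((8502534/(-878816))) = (-575 + 3744)/((8502534*(-1/878816))) = 3169/(-4251267/439408) = 3169*(-439408/4251267) = -1392483952/4251267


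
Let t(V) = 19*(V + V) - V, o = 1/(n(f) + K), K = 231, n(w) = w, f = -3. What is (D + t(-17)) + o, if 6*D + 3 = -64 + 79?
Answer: -142955/228 ≈ -627.00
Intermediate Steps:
D = 2 (D = -1/2 + (-64 + 79)/6 = -1/2 + (1/6)*15 = -1/2 + 5/2 = 2)
o = 1/228 (o = 1/(-3 + 231) = 1/228 ≈ 0.0043860)
t(V) = 37*V (t(V) = 19*(2*V) - V = 38*V - V = 37*V)
(D + t(-17)) + o = (2 + 37*(-17)) + 1/228 = (2 - 629) + 1/228 = -627 + 1/228 = -142955/228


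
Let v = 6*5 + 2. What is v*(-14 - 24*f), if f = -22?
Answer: 16448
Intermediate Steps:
v = 32 (v = 30 + 2 = 32)
v*(-14 - 24*f) = 32*(-14 - 24*(-22)) = 32*(-14 + 528) = 32*514 = 16448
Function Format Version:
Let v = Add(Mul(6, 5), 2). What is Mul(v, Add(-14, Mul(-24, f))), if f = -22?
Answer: 16448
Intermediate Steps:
v = 32 (v = Add(30, 2) = 32)
Mul(v, Add(-14, Mul(-24, f))) = Mul(32, Add(-14, Mul(-24, -22))) = Mul(32, Add(-14, 528)) = Mul(32, 514) = 16448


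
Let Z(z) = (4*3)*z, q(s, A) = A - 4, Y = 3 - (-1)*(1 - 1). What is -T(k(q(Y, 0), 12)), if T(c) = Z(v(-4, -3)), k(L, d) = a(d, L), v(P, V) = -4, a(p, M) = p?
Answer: 48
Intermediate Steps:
Y = 3 (Y = 3 - (-1)*0 = 3 - 1*0 = 3 + 0 = 3)
q(s, A) = -4 + A
k(L, d) = d
Z(z) = 12*z
T(c) = -48 (T(c) = 12*(-4) = -48)
-T(k(q(Y, 0), 12)) = -1*(-48) = 48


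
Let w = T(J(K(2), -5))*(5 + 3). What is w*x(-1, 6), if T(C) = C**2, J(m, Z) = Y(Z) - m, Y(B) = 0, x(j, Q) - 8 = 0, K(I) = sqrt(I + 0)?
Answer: 128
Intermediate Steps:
K(I) = sqrt(I)
x(j, Q) = 8 (x(j, Q) = 8 + 0 = 8)
J(m, Z) = -m (J(m, Z) = 0 - m = -m)
w = 16 (w = (-sqrt(2))**2*(5 + 3) = 2*8 = 16)
w*x(-1, 6) = 16*8 = 128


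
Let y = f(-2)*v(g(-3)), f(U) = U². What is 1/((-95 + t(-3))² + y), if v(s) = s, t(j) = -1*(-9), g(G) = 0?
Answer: 1/7396 ≈ 0.00013521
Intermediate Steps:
t(j) = 9
y = 0 (y = (-2)²*0 = 4*0 = 0)
1/((-95 + t(-3))² + y) = 1/((-95 + 9)² + 0) = 1/((-86)² + 0) = 1/(7396 + 0) = 1/7396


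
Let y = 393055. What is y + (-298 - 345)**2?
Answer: 806504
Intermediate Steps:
y + (-298 - 345)**2 = 393055 + (-298 - 345)**2 = 393055 + (-643)**2 = 393055 + 413449 = 806504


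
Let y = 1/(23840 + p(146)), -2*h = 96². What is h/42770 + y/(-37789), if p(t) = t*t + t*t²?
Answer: -274892330643337/2551463754492380 ≈ -0.10774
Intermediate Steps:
h = -4608 (h = -½*96² = -½*9216 = -4608)
p(t) = t² + t³
y = 1/3157292 (y = 1/(23840 + 146²*(1 + 146)) = 1/(23840 + 21316*147) = 1/(23840 + 3133452) = 1/3157292 ≈ 3.1673e-7)
h/42770 + y/(-37789) = -4608/42770 + (1/3157292)/(-37789) = -4608*1/42770 + (1/3157292)*(-1/37789) = -2304/21385 - 1/119310907388 = -274892330643337/2551463754492380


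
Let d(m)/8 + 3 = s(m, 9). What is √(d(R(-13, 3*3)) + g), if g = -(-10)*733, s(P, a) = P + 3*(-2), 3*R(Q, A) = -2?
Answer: √65274/3 ≈ 85.163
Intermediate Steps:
R(Q, A) = -⅔ (R(Q, A) = (⅓)*(-2) = -⅔)
s(P, a) = -6 + P (s(P, a) = P - 6 = -6 + P)
d(m) = -72 + 8*m (d(m) = -24 + 8*(-6 + m) = -24 + (-48 + 8*m) = -72 + 8*m)
g = 7330 (g = -1*(-7330) = 7330)
√(d(R(-13, 3*3)) + g) = √((-72 + 8*(-⅔)) + 7330) = √((-72 - 16/3) + 7330) = √(-232/3 + 7330) = √(21758/3) = √65274/3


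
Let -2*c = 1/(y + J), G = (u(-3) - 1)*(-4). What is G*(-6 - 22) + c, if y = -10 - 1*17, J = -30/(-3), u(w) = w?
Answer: -15231/34 ≈ -447.97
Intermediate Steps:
J = 10 (J = -30*(-⅓) = 10)
G = 16 (G = (-3 - 1)*(-4) = -4*(-4) = 16)
y = -27 (y = -10 - 17 = -27)
c = 1/34 (c = -1/(2*(-27 + 10)) = -½/(-17) = -½*(-1/17) = 1/34 ≈ 0.029412)
G*(-6 - 22) + c = 16*(-6 - 22) + 1/34 = 16*(-28) + 1/34 = -448 + 1/34 = -15231/34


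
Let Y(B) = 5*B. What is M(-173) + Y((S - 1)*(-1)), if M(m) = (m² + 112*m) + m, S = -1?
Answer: 10390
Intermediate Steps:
M(m) = m² + 113*m
M(-173) + Y((S - 1)*(-1)) = -173*(113 - 173) + 5*((-1 - 1)*(-1)) = -173*(-60) + 5*(-2*(-1)) = 10380 + 5*2 = 10380 + 10 = 10390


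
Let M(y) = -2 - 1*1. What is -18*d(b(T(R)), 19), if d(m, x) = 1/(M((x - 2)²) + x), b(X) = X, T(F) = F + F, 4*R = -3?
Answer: -9/8 ≈ -1.1250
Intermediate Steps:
R = -¾ (R = (¼)*(-3) = -¾ ≈ -0.75000)
T(F) = 2*F
M(y) = -3 (M(y) = -2 - 1 = -3)
d(m, x) = 1/(-3 + x)
-18*d(b(T(R)), 19) = -18/(-3 + 19) = -18/16 = -18*1/16 = -9/8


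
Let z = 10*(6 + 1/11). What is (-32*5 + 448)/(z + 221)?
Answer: 3168/3101 ≈ 1.0216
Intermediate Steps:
z = 670/11 (z = 10*(6 + 1/11) = 10*(67/11) = 670/11 ≈ 60.909)
(-32*5 + 448)/(z + 221) = (-32*5 + 448)/(670/11 + 221) = (-160 + 448)/(3101/11) = 288*(11/3101) = 3168/3101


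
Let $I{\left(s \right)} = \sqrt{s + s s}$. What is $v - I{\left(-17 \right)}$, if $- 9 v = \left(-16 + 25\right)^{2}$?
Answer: $-9 - 4 \sqrt{17} \approx -25.492$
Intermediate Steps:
$v = -9$ ($v = - \frac{\left(-16 + 25\right)^{2}}{9} = - \frac{9^{2}}{9} = \left(- \frac{1}{9}\right) 81 = -9$)
$I{\left(s \right)} = \sqrt{s + s^{2}}$
$v - I{\left(-17 \right)} = -9 - \sqrt{- 17 \left(1 - 17\right)} = -9 - \sqrt{\left(-17\right) \left(-16\right)} = -9 - \sqrt{272} = -9 - 4 \sqrt{17}$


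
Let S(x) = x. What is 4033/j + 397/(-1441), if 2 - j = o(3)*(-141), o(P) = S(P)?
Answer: 5642828/612425 ≈ 9.2139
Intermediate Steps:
o(P) = P
j = 425 (j = 2 - 3*(-141) = 2 - 1*(-423) = 2 + 423 = 425)
4033/j + 397/(-1441) = 4033/425 + 397/(-1441) = 4033*(1/425) + 397*(-1/1441) = 4033/425 - 397/1441 = 5642828/612425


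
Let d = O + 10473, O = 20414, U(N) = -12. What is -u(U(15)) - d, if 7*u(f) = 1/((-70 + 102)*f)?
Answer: -83024255/2688 ≈ -30887.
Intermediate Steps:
u(f) = 1/(224*f) (u(f) = (1/((-70 + 102)*f))/7 = (1/(32*f))/7 = 1/(224*f))
d = 30887 (d = 20414 + 10473 = 30887)
-u(U(15)) - d = -1/(224*(-12)) - 1*30887 = -(-1)/(224*12) - 30887 = -1*(-1/2688) - 30887 = 1/2688 - 30887 = -83024255/2688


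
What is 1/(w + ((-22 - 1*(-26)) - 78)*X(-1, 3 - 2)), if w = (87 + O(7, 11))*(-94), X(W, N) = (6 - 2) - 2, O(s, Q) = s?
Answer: -1/8984 ≈ -0.00011131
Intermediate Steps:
X(W, N) = 2 (X(W, N) = 4 - 2 = 2)
w = -8836 (w = (87 + 7)*(-94) = 94*(-94) = -8836)
1/(w + ((-22 - 1*(-26)) - 78)*X(-1, 3 - 2)) = 1/(-8836 + ((-22 - 1*(-26)) - 78)*2) = 1/(-8836 + ((-22 + 26) - 78)*2) = 1/(-8836 + (4 - 78)*2) = 1/(-8836 - 74*2) = 1/(-8836 - 148) = 1/(-8984) = -1/8984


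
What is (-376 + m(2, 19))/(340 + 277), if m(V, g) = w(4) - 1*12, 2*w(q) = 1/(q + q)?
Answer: -6207/9872 ≈ -0.62875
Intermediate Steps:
w(q) = 1/(4*q) (w(q) = 1/(2*(q + q)) = 1/(2*((2*q))) = (1/(2*q))/2 = 1/(4*q))
m(V, g) = -191/16 (m(V, g) = (¼)/4 - 1*12 = (¼)*(¼) - 12 = 1/16 - 12 = -191/16)
(-376 + m(2, 19))/(340 + 277) = (-376 - 191/16)/(340 + 277) = -6207/16/617 = -6207/16*1/617 = -6207/9872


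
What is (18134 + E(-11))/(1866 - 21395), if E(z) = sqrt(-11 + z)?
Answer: -18134/19529 - I*sqrt(22)/19529 ≈ -0.92857 - 0.00024018*I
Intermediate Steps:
(18134 + E(-11))/(1866 - 21395) = (18134 + sqrt(-11 - 11))/(1866 - 21395) = (18134 + sqrt(-22))/(-19529) = (18134 + I*sqrt(22))*(-1/19529) = -18134/19529 - I*sqrt(22)/19529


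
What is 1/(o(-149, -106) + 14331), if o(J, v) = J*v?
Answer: 1/30125 ≈ 3.3195e-5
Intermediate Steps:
1/(o(-149, -106) + 14331) = 1/(-149*(-106) + 14331) = 1/(15794 + 14331) = 1/30125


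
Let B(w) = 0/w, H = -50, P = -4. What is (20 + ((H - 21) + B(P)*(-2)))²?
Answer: 2601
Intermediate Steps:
B(w) = 0
(20 + ((H - 21) + B(P)*(-2)))² = (20 + ((-50 - 21) + 0*(-2)))² = (20 + (-71 + 0))² = (20 - 71)² = (-51)² = 2601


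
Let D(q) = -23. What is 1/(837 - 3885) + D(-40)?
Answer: -70105/3048 ≈ -23.000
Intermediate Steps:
1/(837 - 3885) + D(-40) = 1/(837 - 3885) - 23 = 1/(-3048) - 23 = -1/3048 - 23 = -70105/3048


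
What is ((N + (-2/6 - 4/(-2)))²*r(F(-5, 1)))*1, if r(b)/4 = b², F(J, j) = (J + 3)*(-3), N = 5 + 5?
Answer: 19600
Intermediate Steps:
N = 10
F(J, j) = -9 - 3*J (F(J, j) = (3 + J)*(-3) = -9 - 3*J)
r(b) = 4*b²
((N + (-2/6 - 4/(-2)))²*r(F(-5, 1)))*1 = ((10 + (-2/6 - 4/(-2)))²*(4*(-9 - 3*(-5))²))*1 = ((10 + (-2*⅙ - 4*(-½)))²*(4*(-9 + 15)²))*1 = ((10 + (-⅓ + 2))²*(4*6²))*1 = ((10 + 5/3)²*(4*36))*1 = ((35/3)²*144)*1 = ((1225/9)*144)*1 = 19600*1 = 19600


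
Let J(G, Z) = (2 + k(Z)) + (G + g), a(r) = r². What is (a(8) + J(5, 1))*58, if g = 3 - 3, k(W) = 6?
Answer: 4466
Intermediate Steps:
g = 0
J(G, Z) = 8 + G (J(G, Z) = (2 + 6) + (G + 0) = 8 + G)
(a(8) + J(5, 1))*58 = (8² + (8 + 5))*58 = (64 + 13)*58 = 77*58 = 4466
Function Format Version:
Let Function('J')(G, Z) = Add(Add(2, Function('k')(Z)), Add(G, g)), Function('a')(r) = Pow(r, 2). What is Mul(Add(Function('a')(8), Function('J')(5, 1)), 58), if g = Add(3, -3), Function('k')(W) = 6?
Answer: 4466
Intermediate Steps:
g = 0
Function('J')(G, Z) = Add(8, G) (Function('J')(G, Z) = Add(Add(2, 6), Add(G, 0)) = Add(8, G))
Mul(Add(Function('a')(8), Function('J')(5, 1)), 58) = Mul(Add(Pow(8, 2), Add(8, 5)), 58) = Mul(Add(64, 13), 58) = Mul(77, 58) = 4466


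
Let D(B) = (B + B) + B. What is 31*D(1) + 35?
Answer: 128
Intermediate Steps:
D(B) = 3*B (D(B) = 2*B + B = 3*B)
31*D(1) + 35 = 31*(3*1) + 35 = 31*3 + 35 = 93 + 35 = 128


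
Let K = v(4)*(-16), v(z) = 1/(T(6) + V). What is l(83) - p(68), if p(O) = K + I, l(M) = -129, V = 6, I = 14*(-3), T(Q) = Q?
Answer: -257/3 ≈ -85.667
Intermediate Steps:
I = -42
v(z) = 1/12 (v(z) = 1/(6 + 6) = 1/12)
K = -4/3 (K = (1/12)*(-16) = -4/3 ≈ -1.3333)
p(O) = -130/3 (p(O) = -4/3 - 42 = -130/3)
l(83) - p(68) = -129 - 1*(-130/3) = -129 + 130/3 = -257/3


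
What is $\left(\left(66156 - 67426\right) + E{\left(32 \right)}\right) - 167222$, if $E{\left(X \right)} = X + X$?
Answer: $-168428$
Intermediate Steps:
$E{\left(X \right)} = 2 X$
$\left(\left(66156 - 67426\right) + E{\left(32 \right)}\right) - 167222 = \left(\left(66156 - 67426\right) + 2 \cdot 32\right) - 167222 = \left(-1270 + 64\right) - 167222 = -1206 - 167222 = -168428$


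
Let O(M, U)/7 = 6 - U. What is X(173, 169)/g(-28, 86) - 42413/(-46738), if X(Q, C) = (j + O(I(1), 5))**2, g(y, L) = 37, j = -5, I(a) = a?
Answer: 1756233/1729306 ≈ 1.0156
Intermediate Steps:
O(M, U) = 42 - 7*U (O(M, U) = 7*(6 - U) = 42 - 7*U)
X(Q, C) = 4 (X(Q, C) = (-5 + (42 - 7*5))**2 = (-5 + (42 - 35))**2 = (-5 + 7)**2 = 2**2 = 4)
X(173, 169)/g(-28, 86) - 42413/(-46738) = 4/37 - 42413/(-46738) = 4*(1/37) - 42413*(-1/46738) = 4/37 + 42413/46738 = 1756233/1729306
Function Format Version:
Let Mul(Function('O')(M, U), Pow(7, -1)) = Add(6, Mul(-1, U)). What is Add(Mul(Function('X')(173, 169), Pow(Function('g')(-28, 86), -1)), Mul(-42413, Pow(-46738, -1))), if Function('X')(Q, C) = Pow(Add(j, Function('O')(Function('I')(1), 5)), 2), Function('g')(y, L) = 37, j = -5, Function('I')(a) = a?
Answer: Rational(1756233, 1729306) ≈ 1.0156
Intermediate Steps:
Function('O')(M, U) = Add(42, Mul(-7, U)) (Function('O')(M, U) = Mul(7, Add(6, Mul(-1, U))) = Add(42, Mul(-7, U)))
Function('X')(Q, C) = 4 (Function('X')(Q, C) = Pow(Add(-5, Add(42, Mul(-7, 5))), 2) = Pow(Add(-5, Add(42, -35)), 2) = Pow(Add(-5, 7), 2) = Pow(2, 2) = 4)
Add(Mul(Function('X')(173, 169), Pow(Function('g')(-28, 86), -1)), Mul(-42413, Pow(-46738, -1))) = Add(Mul(4, Pow(37, -1)), Mul(-42413, Pow(-46738, -1))) = Add(Mul(4, Rational(1, 37)), Mul(-42413, Rational(-1, 46738))) = Add(Rational(4, 37), Rational(42413, 46738)) = Rational(1756233, 1729306)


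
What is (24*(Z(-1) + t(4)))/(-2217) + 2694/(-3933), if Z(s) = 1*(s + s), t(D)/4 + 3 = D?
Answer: -684598/968829 ≈ -0.70662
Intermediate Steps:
t(D) = -12 + 4*D
Z(s) = 2*s (Z(s) = 1*(2*s) = 2*s)
(24*(Z(-1) + t(4)))/(-2217) + 2694/(-3933) = (24*(2*(-1) + (-12 + 4*4)))/(-2217) + 2694/(-3933) = (24*(-2 + (-12 + 16)))*(-1/2217) + 2694*(-1/3933) = (24*(-2 + 4))*(-1/2217) - 898/1311 = (24*2)*(-1/2217) - 898/1311 = 48*(-1/2217) - 898/1311 = -16/739 - 898/1311 = -684598/968829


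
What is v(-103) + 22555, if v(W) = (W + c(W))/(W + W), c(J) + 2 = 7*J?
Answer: 2323578/103 ≈ 22559.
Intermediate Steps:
c(J) = -2 + 7*J
v(W) = (-2 + 8*W)/(2*W) (v(W) = (W + (-2 + 7*W))/(W + W) = (-2 + 8*W)/((2*W)) = (-2 + 8*W)*(1/(2*W)) = (-2 + 8*W)/(2*W))
v(-103) + 22555 = (4 - 1/(-103)) + 22555 = (4 - 1*(-1/103)) + 22555 = (4 + 1/103) + 22555 = 413/103 + 22555 = 2323578/103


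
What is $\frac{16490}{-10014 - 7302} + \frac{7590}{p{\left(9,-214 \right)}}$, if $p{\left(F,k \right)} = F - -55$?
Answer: $\frac{16296635}{138528} \approx 117.64$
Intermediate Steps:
$p{\left(F,k \right)} = 55 + F$ ($p{\left(F,k \right)} = F + 55 = 55 + F$)
$\frac{16490}{-10014 - 7302} + \frac{7590}{p{\left(9,-214 \right)}} = \frac{16490}{-10014 - 7302} + \frac{7590}{55 + 9} = \frac{16490}{-17316} + \frac{7590}{64} = 16490 \left(- \frac{1}{17316}\right) + 7590 \cdot \frac{1}{64} = - \frac{8245}{8658} + \frac{3795}{32} = \frac{16296635}{138528}$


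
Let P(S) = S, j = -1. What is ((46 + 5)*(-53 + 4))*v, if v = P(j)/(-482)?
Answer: -2499/482 ≈ -5.1846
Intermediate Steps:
v = 1/482 (v = -1/(-482) = -1*(-1/482) = 1/482 ≈ 0.0020747)
((46 + 5)*(-53 + 4))*v = ((46 + 5)*(-53 + 4))*(1/482) = (51*(-49))*(1/482) = -2499*1/482 = -2499/482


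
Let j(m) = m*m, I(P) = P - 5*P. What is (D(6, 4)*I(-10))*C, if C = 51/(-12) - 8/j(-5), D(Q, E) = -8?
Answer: 7312/5 ≈ 1462.4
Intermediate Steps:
I(P) = -4*P
j(m) = m**2
C = -457/100 (C = 51/(-12) - 8/((-5)**2) = 51*(-1/12) - 8/25 = -17/4 - 8*1/25 = -17/4 - 8/25 = -457/100 ≈ -4.5700)
(D(6, 4)*I(-10))*C = -(-32)*(-10)*(-457/100) = -8*40*(-457/100) = -320*(-457/100) = 7312/5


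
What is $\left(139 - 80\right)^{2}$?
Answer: $3481$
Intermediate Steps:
$\left(139 - 80\right)^{2} = 59^{2} = 3481$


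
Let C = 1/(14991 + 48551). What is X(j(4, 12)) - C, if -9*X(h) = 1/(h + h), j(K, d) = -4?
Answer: 31735/2287512 ≈ 0.013873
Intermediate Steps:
X(h) = -1/(18*h) (X(h) = -1/(9*(h + h)) = -1/(2*h)/9 = -1/(18*h))
C = 1/63542 ≈ 1.5738e-5
X(j(4, 12)) - C = -1/18/(-4) - 1*1/63542 = -1/18*(-¼) - 1/63542 = 1/72 - 1/63542 = 31735/2287512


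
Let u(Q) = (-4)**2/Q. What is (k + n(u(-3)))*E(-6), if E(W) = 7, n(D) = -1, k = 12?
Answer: 77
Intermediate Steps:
u(Q) = 16/Q
(k + n(u(-3)))*E(-6) = (12 - 1)*7 = 11*7 = 77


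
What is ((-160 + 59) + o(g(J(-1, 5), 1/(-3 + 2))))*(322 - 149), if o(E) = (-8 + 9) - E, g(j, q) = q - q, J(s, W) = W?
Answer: -17300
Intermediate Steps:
g(j, q) = 0
o(E) = 1 - E
((-160 + 59) + o(g(J(-1, 5), 1/(-3 + 2))))*(322 - 149) = ((-160 + 59) + (1 - 1*0))*(322 - 149) = (-101 + (1 + 0))*173 = (-101 + 1)*173 = -100*173 = -17300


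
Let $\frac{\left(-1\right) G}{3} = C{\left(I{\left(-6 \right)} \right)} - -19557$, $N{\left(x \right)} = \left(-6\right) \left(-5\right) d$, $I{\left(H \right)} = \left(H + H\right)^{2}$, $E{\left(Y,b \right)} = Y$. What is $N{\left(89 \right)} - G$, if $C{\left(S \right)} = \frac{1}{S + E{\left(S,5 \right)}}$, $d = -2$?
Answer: $\frac{5626657}{96} \approx 58611.0$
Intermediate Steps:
$I{\left(H \right)} = 4 H^{2}$ ($I{\left(H \right)} = \left(2 H\right)^{2} = 4 H^{2}$)
$C{\left(S \right)} = \frac{1}{2 S}$ ($C{\left(S \right)} = \frac{1}{S + S} = \frac{1}{2 S}$)
$N{\left(x \right)} = -60$ ($N{\left(x \right)} = \left(-6\right) \left(-5\right) \left(-2\right) = 30 \left(-2\right) = -60$)
$G = - \frac{5632417}{96}$ ($G = - 3 \left(\frac{1}{2 \cdot 4 \left(-6\right)^{2}} - -19557\right) = - 3 \left(\frac{1}{2 \cdot 4 \cdot 36} + 19557\right) = - 3 \left(\frac{1}{2 \cdot 144} + 19557\right) = - 3 \left(\frac{1}{2} \cdot \frac{1}{144} + 19557\right) = - 3 \left(\frac{1}{288} + 19557\right) = \left(-3\right) \frac{5632417}{288} = - \frac{5632417}{96} \approx -58671.0$)
$N{\left(89 \right)} - G = -60 - - \frac{5632417}{96} = -60 + \frac{5632417}{96} = \frac{5626657}{96}$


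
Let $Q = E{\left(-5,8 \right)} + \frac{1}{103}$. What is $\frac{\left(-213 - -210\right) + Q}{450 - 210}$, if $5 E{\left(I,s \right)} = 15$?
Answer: $\frac{1}{24720} \approx 4.0453 \cdot 10^{-5}$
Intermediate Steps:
$E{\left(I,s \right)} = 3$ ($E{\left(I,s \right)} = \frac{1}{5} \cdot 15 = 3$)
$Q = \frac{310}{103}$ ($Q = 3 + \frac{1}{103} = \frac{310}{103} \approx 3.0097$)
$\frac{\left(-213 - -210\right) + Q}{450 - 210} = \frac{\left(-213 - -210\right) + \frac{310}{103}}{450 - 210} = \frac{\left(-213 + 210\right) + \frac{310}{103}}{240} = \left(-3 + \frac{310}{103}\right) \frac{1}{240} = \frac{1}{103} \cdot \frac{1}{240} = \frac{1}{24720}$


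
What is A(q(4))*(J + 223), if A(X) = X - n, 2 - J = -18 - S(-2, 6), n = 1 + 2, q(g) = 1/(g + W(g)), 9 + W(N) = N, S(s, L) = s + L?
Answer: -988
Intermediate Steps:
S(s, L) = L + s
W(N) = -9 + N
q(g) = 1/(-9 + 2*g) (q(g) = 1/(g + (-9 + g)) = 1/(-9 + 2*g))
n = 3
J = 24 (J = 2 - (-18 - (6 - 2)) = 2 - (-18 - 1*4) = 2 - (-18 - 4) = 2 - 1*(-22) = 2 + 22 = 24)
A(X) = -3 + X (A(X) = X - 1*3 = X - 3 = -3 + X)
A(q(4))*(J + 223) = (-3 + 1/(-9 + 2*4))*(24 + 223) = (-3 + 1/(-9 + 8))*247 = (-3 + 1/(-1))*247 = (-3 - 1)*247 = -4*247 = -988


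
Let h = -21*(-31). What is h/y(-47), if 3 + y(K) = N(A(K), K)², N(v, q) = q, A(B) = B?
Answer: 651/2206 ≈ 0.29510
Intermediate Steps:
h = 651
y(K) = -3 + K²
h/y(-47) = 651/(-3 + (-47)²) = 651/(-3 + 2209) = 651/2206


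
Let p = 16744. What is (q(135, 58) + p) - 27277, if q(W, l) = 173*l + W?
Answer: -364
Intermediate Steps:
q(W, l) = W + 173*l
(q(135, 58) + p) - 27277 = ((135 + 173*58) + 16744) - 27277 = ((135 + 10034) + 16744) - 27277 = (10169 + 16744) - 27277 = 26913 - 27277 = -364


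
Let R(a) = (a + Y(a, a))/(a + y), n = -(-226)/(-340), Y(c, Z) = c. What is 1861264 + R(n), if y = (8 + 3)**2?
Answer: 38075877422/20457 ≈ 1.8613e+6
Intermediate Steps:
n = -113/170 (n = -(-226)*(-1)/340 = -1*113/170 = -113/170 ≈ -0.66471)
y = 121 (y = 11**2 = 121)
R(a) = 2*a/(121 + a) (R(a) = (a + a)/(a + 121) = (2*a)/(121 + a) = 2*a/(121 + a))
1861264 + R(n) = 1861264 + 2*(-113/170)/(121 - 113/170) = 1861264 + 2*(-113/170)/(20457/170) = 1861264 + 2*(-113/170)*(170/20457) = 1861264 - 226/20457 = 38075877422/20457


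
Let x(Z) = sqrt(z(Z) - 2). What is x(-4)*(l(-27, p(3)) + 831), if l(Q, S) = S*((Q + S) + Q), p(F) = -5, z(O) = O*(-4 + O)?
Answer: 1126*sqrt(30) ≈ 6167.4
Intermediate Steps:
x(Z) = sqrt(-2 + Z*(-4 + Z)) (x(Z) = sqrt(Z*(-4 + Z) - 2) = sqrt(-2 + Z*(-4 + Z)))
l(Q, S) = S*(S + 2*Q)
x(-4)*(l(-27, p(3)) + 831) = sqrt(-2 - 4*(-4 - 4))*(-5*(-5 + 2*(-27)) + 831) = sqrt(-2 - 4*(-8))*(-5*(-5 - 54) + 831) = sqrt(-2 + 32)*(-5*(-59) + 831) = sqrt(30)*(295 + 831) = sqrt(30)*1126 = 1126*sqrt(30)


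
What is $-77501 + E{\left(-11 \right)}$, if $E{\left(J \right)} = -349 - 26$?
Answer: $-77876$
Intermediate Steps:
$E{\left(J \right)} = -375$ ($E{\left(J \right)} = -349 + \left(-66 + 40\right) = -349 - 26 = -375$)
$-77501 + E{\left(-11 \right)} = -77501 - 375 = -77876$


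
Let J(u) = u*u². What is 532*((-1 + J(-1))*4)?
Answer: -4256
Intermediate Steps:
J(u) = u³
532*((-1 + J(-1))*4) = 532*((-1 + (-1)³)*4) = 532*((-1 - 1)*4) = 532*(-2*4) = 532*(-8) = -4256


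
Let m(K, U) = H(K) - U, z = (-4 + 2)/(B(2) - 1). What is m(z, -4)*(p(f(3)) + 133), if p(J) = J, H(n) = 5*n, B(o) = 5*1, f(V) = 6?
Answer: 417/2 ≈ 208.50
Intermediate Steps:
B(o) = 5
z = -1/2 (z = (-4 + 2)/(5 - 1) = -2/4 = -2*1/4 = -1/2 ≈ -0.50000)
m(K, U) = -U + 5*K (m(K, U) = 5*K - U = -U + 5*K)
m(z, -4)*(p(f(3)) + 133) = (-1*(-4) + 5*(-1/2))*(6 + 133) = (4 - 5/2)*139 = (3/2)*139 = 417/2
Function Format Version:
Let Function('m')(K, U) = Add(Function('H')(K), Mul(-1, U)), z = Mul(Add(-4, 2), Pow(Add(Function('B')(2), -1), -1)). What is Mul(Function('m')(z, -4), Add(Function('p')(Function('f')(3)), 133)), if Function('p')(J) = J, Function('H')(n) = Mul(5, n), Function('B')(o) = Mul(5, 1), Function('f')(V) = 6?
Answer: Rational(417, 2) ≈ 208.50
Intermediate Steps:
Function('B')(o) = 5
z = Rational(-1, 2) (z = Mul(Add(-4, 2), Pow(Add(5, -1), -1)) = Mul(-2, Pow(4, -1)) = Mul(-2, Rational(1, 4)) = Rational(-1, 2) ≈ -0.50000)
Function('m')(K, U) = Add(Mul(-1, U), Mul(5, K)) (Function('m')(K, U) = Add(Mul(5, K), Mul(-1, U)) = Add(Mul(-1, U), Mul(5, K)))
Mul(Function('m')(z, -4), Add(Function('p')(Function('f')(3)), 133)) = Mul(Add(Mul(-1, -4), Mul(5, Rational(-1, 2))), Add(6, 133)) = Mul(Add(4, Rational(-5, 2)), 139) = Mul(Rational(3, 2), 139) = Rational(417, 2)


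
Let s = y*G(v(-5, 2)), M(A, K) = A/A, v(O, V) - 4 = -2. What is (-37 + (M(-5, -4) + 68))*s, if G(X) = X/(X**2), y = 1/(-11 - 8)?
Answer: -16/19 ≈ -0.84210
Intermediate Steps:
v(O, V) = 2 (v(O, V) = 4 - 2 = 2)
y = -1/19 (y = 1/(-19) = -1/19 ≈ -0.052632)
M(A, K) = 1
G(X) = 1/X (G(X) = X/X**2 = 1/X)
s = -1/38 (s = -1/19/2 = -1/19*1/2 = -1/38 ≈ -0.026316)
(-37 + (M(-5, -4) + 68))*s = (-37 + (1 + 68))*(-1/38) = (-37 + 69)*(-1/38) = 32*(-1/38) = -16/19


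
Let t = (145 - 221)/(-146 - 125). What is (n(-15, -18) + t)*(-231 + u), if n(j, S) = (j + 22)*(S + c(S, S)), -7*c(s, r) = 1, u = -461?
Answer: 23763972/271 ≈ 87690.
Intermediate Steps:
c(s, r) = -⅐ (c(s, r) = -⅐*1 = -⅐)
n(j, S) = (22 + j)*(-⅐ + S) (n(j, S) = (j + 22)*(S - ⅐) = (22 + j)*(-⅐ + S))
t = 76/271 (t = -76/(-271) = -76*(-1/271) = 76/271 ≈ 0.28044)
(n(-15, -18) + t)*(-231 + u) = ((-22/7 + 22*(-18) - ⅐*(-15) - 18*(-15)) + 76/271)*(-231 - 461) = ((-22/7 - 396 + 15/7 + 270) + 76/271)*(-692) = (-127 + 76/271)*(-692) = -34341/271*(-692) = 23763972/271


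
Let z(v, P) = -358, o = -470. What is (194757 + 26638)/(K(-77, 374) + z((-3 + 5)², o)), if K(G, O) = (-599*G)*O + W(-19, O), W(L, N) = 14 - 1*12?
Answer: 221395/17249646 ≈ 0.012835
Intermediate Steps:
W(L, N) = 2 (W(L, N) = 14 - 12 = 2)
K(G, O) = 2 - 599*G*O (K(G, O) = (-599*G)*O + 2 = -599*G*O + 2 = 2 - 599*G*O)
(194757 + 26638)/(K(-77, 374) + z((-3 + 5)², o)) = (194757 + 26638)/((2 - 599*(-77)*374) - 358) = 221395/((2 + 17250002) - 358) = 221395/(17250004 - 358) = 221395/17249646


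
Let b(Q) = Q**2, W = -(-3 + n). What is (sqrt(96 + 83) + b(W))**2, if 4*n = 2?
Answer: 3489/16 + 25*sqrt(179)/2 ≈ 385.30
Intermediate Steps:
n = 1/2 (n = (1/4)*2 = 1/2 ≈ 0.50000)
W = 5/2 (W = -(-3 + 1/2) = -1*(-5/2) = 5/2 ≈ 2.5000)
(sqrt(96 + 83) + b(W))**2 = (sqrt(96 + 83) + (5/2)**2)**2 = (sqrt(179) + 25/4)**2 = (25/4 + sqrt(179))**2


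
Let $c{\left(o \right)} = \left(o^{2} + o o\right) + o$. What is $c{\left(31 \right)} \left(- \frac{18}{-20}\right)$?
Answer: $\frac{17577}{10} \approx 1757.7$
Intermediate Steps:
$c{\left(o \right)} = o + 2 o^{2}$ ($c{\left(o \right)} = \left(o^{2} + o^{2}\right) + o = 2 o^{2} + o = o + 2 o^{2}$)
$c{\left(31 \right)} \left(- \frac{18}{-20}\right) = 31 \left(1 + 2 \cdot 31\right) \left(- \frac{18}{-20}\right) = 31 \left(1 + 62\right) \left(\left(-18\right) \left(- \frac{1}{20}\right)\right) = 31 \cdot 63 \cdot \frac{9}{10} = 1953 \cdot \frac{9}{10} = \frac{17577}{10}$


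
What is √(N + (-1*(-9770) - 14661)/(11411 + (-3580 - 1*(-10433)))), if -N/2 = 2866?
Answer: I*√478033438674/9132 ≈ 75.712*I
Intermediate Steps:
N = -5732 (N = -2*2866 = -5732)
√(N + (-1*(-9770) - 14661)/(11411 + (-3580 - 1*(-10433)))) = √(-5732 + (-1*(-9770) - 14661)/(11411 + (-3580 - 1*(-10433)))) = √(-5732 + (9770 - 14661)/(11411 + (-3580 + 10433))) = √(-5732 - 4891/(11411 + 6853)) = √(-5732 - 4891/18264) = √(-104694139/18264) = I*√478033438674/9132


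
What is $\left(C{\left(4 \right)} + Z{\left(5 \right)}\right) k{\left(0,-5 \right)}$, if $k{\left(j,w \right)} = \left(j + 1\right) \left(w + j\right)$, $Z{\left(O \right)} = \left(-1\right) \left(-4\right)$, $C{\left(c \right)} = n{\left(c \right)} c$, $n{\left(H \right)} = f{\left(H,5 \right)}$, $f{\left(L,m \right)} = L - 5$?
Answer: $0$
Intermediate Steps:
$f{\left(L,m \right)} = -5 + L$
$n{\left(H \right)} = -5 + H$
$C{\left(c \right)} = c \left(-5 + c\right)$ ($C{\left(c \right)} = \left(-5 + c\right) c = c \left(-5 + c\right)$)
$Z{\left(O \right)} = 4$
$k{\left(j,w \right)} = \left(1 + j\right) \left(j + w\right)$
$\left(C{\left(4 \right)} + Z{\left(5 \right)}\right) k{\left(0,-5 \right)} = \left(4 \left(-5 + 4\right) + 4\right) \left(0 - 5 + 0^{2} + 0 \left(-5\right)\right) = \left(4 \left(-1\right) + 4\right) \left(0 - 5 + 0 + 0\right) = \left(-4 + 4\right) \left(-5\right) = 0 \left(-5\right) = 0$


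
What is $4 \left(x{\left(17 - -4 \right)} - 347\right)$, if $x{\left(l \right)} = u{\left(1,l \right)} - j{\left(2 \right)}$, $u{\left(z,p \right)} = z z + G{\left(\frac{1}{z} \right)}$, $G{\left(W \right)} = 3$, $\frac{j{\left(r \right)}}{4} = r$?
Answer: $-1404$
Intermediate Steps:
$j{\left(r \right)} = 4 r$
$u{\left(z,p \right)} = 3 + z^{2}$ ($u{\left(z,p \right)} = z z + 3 = z^{2} + 3 = 3 + z^{2}$)
$x{\left(l \right)} = -4$ ($x{\left(l \right)} = \left(3 + 1^{2}\right) - 4 \cdot 2 = \left(3 + 1\right) - 8 = 4 - 8 = -4$)
$4 \left(x{\left(17 - -4 \right)} - 347\right) = 4 \left(-4 - 347\right) = 4 \left(-351\right) = -1404$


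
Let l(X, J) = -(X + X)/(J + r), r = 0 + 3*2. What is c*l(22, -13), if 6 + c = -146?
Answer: -6688/7 ≈ -955.43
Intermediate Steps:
c = -152 (c = -6 - 146 = -152)
r = 6 (r = 0 + 6 = 6)
l(X, J) = -2*X/(6 + J) (l(X, J) = -(X + X)/(J + 6) = -2*X/(6 + J))
c*l(22, -13) = -(-304)*22/(6 - 13) = -(-304)*22/(-7) = -(-304)*22*(-1)/7 = -152*44/7 = -6688/7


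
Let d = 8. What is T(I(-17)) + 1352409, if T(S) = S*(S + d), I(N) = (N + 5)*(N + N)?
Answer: 1522137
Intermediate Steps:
I(N) = 2*N*(5 + N) (I(N) = (5 + N)*(2*N) = 2*N*(5 + N))
T(S) = S*(8 + S) (T(S) = S*(S + 8) = S*(8 + S))
T(I(-17)) + 1352409 = (2*(-17)*(5 - 17))*(8 + 2*(-17)*(5 - 17)) + 1352409 = (2*(-17)*(-12))*(8 + 2*(-17)*(-12)) + 1352409 = 408*(8 + 408) + 1352409 = 408*416 + 1352409 = 169728 + 1352409 = 1522137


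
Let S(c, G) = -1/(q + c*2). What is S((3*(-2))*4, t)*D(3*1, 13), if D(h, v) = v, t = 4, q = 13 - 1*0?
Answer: 13/35 ≈ 0.37143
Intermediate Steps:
q = 13 (q = 13 + 0 = 13)
S(c, G) = -1/(13 + 2*c) (S(c, G) = -1/(13 + c*2) = -1/(13 + 2*c))
S((3*(-2))*4, t)*D(3*1, 13) = -1/(13 + 2*((3*(-2))*4))*13 = -1/(13 + 2*(-6*4))*13 = -1/(13 + 2*(-24))*13 = -1/(13 - 48)*13 = -1/(-35)*13 = -1*(-1/35)*13 = (1/35)*13 = 13/35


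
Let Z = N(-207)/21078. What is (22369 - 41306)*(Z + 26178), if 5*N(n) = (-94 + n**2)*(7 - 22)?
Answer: -3482208903001/7026 ≈ -4.9562e+8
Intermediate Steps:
N(n) = 282 - 3*n**2 (N(n) = ((-94 + n**2)*(7 - 22))/5 = ((-94 + n**2)*(-15))/5 = (1410 - 15*n**2)/5 = 282 - 3*n**2)
Z = -42755/7026 (Z = (282 - 3*(-207)**2)/21078 = (282 - 3*42849)*(1/21078) = (282 - 128547)*(1/21078) = -128265*1/21078 = -42755/7026 ≈ -6.0853)
(22369 - 41306)*(Z + 26178) = (22369 - 41306)*(-42755/7026 + 26178) = -18937*183883873/7026 = -3482208903001/7026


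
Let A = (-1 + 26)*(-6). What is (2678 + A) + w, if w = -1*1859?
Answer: 669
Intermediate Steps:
A = -150 (A = 25*(-6) = -150)
w = -1859
(2678 + A) + w = (2678 - 150) - 1859 = 2528 - 1859 = 669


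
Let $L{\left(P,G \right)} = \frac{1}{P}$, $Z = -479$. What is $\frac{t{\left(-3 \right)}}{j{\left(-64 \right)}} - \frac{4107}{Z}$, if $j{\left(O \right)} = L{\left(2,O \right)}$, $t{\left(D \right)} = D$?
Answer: $\frac{1233}{479} \approx 2.5741$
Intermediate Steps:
$j{\left(O \right)} = \frac{1}{2}$
$\frac{t{\left(-3 \right)}}{j{\left(-64 \right)}} - \frac{4107}{Z} = - 3 \frac{1}{\frac{1}{2}} - \frac{4107}{-479} = \left(-3\right) 2 - - \frac{4107}{479} = -6 + \frac{4107}{479} = \frac{1233}{479}$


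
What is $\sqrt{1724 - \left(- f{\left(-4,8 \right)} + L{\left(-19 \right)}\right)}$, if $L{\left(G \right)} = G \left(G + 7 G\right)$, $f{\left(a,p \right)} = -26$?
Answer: $i \sqrt{1190} \approx 34.496 i$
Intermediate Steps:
$L{\left(G \right)} = 8 G^{2}$ ($L{\left(G \right)} = G 8 G = 8 G^{2}$)
$\sqrt{1724 - \left(- f{\left(-4,8 \right)} + L{\left(-19 \right)}\right)} = \sqrt{1724 - \left(26 + 8 \left(-19\right)^{2}\right)} = \sqrt{1724 - \left(26 + 8 \cdot 361\right)} = \sqrt{1724 - 2914} = \sqrt{-1190} = i \sqrt{1190}$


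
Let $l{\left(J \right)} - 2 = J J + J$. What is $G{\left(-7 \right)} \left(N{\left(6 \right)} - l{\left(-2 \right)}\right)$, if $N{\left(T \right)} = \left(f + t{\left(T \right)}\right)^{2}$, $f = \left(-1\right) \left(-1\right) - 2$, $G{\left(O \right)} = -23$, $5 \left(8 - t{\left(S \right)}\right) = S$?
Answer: $- \frac{17043}{25} \approx -681.72$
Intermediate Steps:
$t{\left(S \right)} = 8 - \frac{S}{5}$
$f = -1$ ($f = 1 - 2 = -1$)
$l{\left(J \right)} = 2 + J + J^{2}$ ($l{\left(J \right)} = 2 + \left(J J + J\right) = 2 + \left(J^{2} + J\right) = 2 + \left(J + J^{2}\right) = 2 + J + J^{2}$)
$N{\left(T \right)} = \left(7 - \frac{T}{5}\right)^{2}$ ($N{\left(T \right)} = \left(-1 - \left(-8 + \frac{T}{5}\right)\right)^{2} = \left(7 - \frac{T}{5}\right)^{2}$)
$G{\left(-7 \right)} \left(N{\left(6 \right)} - l{\left(-2 \right)}\right) = - 23 \left(\frac{\left(-35 + 6\right)^{2}}{25} - \left(2 - 2 + \left(-2\right)^{2}\right)\right) = - 23 \left(\frac{\left(-29\right)^{2}}{25} - \left(2 - 2 + 4\right)\right) = - 23 \left(\frac{1}{25} \cdot 841 - 4\right) = - 23 \left(\frac{841}{25} - 4\right) = \left(-23\right) \frac{741}{25} = - \frac{17043}{25}$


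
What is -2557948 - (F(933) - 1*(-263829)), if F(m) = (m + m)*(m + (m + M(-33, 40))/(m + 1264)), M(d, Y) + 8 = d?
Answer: -10026037207/2197 ≈ -4.5635e+6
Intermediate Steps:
M(d, Y) = -8 + d
F(m) = 2*m*(m + (-41 + m)/(1264 + m)) (F(m) = (m + m)*(m + (m + (-8 - 33))/(m + 1264)) = (2*m)*(m + (m - 41)/(1264 + m)) = (2*m)*(m + (-41 + m)/(1264 + m)) = 2*m*(m + (-41 + m)/(1264 + m)))
-2557948 - (F(933) - 1*(-263829)) = -2557948 - (2*933*(-41 + 933² + 1265*933)/(1264 + 933) - 1*(-263829)) = -2557948 - (2*933*(-41 + 870489 + 1180245)/2197 + 263829) = -2557948 - (2*933*(1/2197)*2050693 + 263829) = -2557948 - (3826593138/2197 + 263829) = -2557948 - 1*4406225451/2197 = -2557948 - 4406225451/2197 = -10026037207/2197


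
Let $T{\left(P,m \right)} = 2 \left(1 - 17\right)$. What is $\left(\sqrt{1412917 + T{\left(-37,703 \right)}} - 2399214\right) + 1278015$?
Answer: $-1121199 + \sqrt{1412885} \approx -1.12 \cdot 10^{6}$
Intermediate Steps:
$T{\left(P,m \right)} = -32$ ($T{\left(P,m \right)} = 2 \left(-16\right) = -32$)
$\left(\sqrt{1412917 + T{\left(-37,703 \right)}} - 2399214\right) + 1278015 = \left(\sqrt{1412917 - 32} - 2399214\right) + 1278015 = \left(\sqrt{1412885} - 2399214\right) + 1278015 = \left(-2399214 + \sqrt{1412885}\right) + 1278015 = -1121199 + \sqrt{1412885}$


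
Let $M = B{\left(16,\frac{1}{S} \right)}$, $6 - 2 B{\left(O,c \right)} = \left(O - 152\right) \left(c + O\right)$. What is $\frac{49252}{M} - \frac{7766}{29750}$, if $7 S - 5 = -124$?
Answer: $\frac{728402679}{16169125} \approx 45.049$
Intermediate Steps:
$S = -17$ ($S = \frac{5}{7} + \frac{1}{7} \left(-124\right) = \frac{5}{7} - \frac{124}{7} = -17$)
$B{\left(O,c \right)} = 3 - \frac{\left(-152 + O\right) \left(O + c\right)}{2}$ ($B{\left(O,c \right)} = 3 - \frac{\left(O - 152\right) \left(c + O\right)}{2} = 3 - \frac{\left(-152 + O\right) \left(O + c\right)}{2}$)
$M = 1087$ ($M = 3 + 76 \cdot 16 + \frac{76}{-17} - \frac{16^{2}}{2} - \frac{8}{-17} = 3 + 1216 + 76 \left(- \frac{1}{17}\right) - 128 - 8 \left(- \frac{1}{17}\right) = 3 + 1216 - \frac{76}{17} - 128 + \frac{8}{17} = 1087$)
$\frac{49252}{M} - \frac{7766}{29750} = \frac{49252}{1087} - \frac{7766}{29750} = 49252 \cdot \frac{1}{1087} - \frac{3883}{14875} = \frac{49252}{1087} - \frac{3883}{14875} = \frac{728402679}{16169125}$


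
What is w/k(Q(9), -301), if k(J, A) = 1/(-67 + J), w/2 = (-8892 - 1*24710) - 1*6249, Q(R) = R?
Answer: 4622716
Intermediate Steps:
w = -79702 (w = 2*((-8892 - 1*24710) - 1*6249) = 2*((-8892 - 24710) - 6249) = 2*(-33602 - 6249) = 2*(-39851) = -79702)
w/k(Q(9), -301) = -79702/(1/(-67 + 9)) = -79702/(1/(-58)) = -79702/(-1/58) = -79702*(-58) = 4622716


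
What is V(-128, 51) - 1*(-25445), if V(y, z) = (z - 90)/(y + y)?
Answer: 6513959/256 ≈ 25445.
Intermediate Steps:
V(y, z) = (-90 + z)/(2*y) (V(y, z) = (-90 + z)/((2*y)) = (-90 + z)*(1/(2*y)) = (-90 + z)/(2*y))
V(-128, 51) - 1*(-25445) = (½)*(-90 + 51)/(-128) - 1*(-25445) = (½)*(-1/128)*(-39) + 25445 = 39/256 + 25445 = 6513959/256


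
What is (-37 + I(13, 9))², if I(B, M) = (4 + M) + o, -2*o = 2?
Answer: 625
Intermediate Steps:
o = -1 (o = -½*2 = -1)
I(B, M) = 3 + M (I(B, M) = (4 + M) - 1 = 3 + M)
(-37 + I(13, 9))² = (-37 + (3 + 9))² = (-37 + 12)² = (-25)² = 625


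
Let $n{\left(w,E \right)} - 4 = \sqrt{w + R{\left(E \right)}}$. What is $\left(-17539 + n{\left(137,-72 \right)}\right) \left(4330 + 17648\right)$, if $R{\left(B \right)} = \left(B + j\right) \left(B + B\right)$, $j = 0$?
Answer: $-385384230 + 21978 \sqrt{10505} \approx -3.8313 \cdot 10^{8}$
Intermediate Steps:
$R{\left(B \right)} = 2 B^{2}$ ($R{\left(B \right)} = \left(B + 0\right) \left(B + B\right) = B 2 B = 2 B^{2}$)
$n{\left(w,E \right)} = 4 + \sqrt{w + 2 E^{2}}$
$\left(-17539 + n{\left(137,-72 \right)}\right) \left(4330 + 17648\right) = \left(-17539 + \left(4 + \sqrt{137 + 2 \left(-72\right)^{2}}\right)\right) \left(4330 + 17648\right) = \left(-17539 + \left(4 + \sqrt{137 + 2 \cdot 5184}\right)\right) 21978 = \left(-17539 + \left(4 + \sqrt{137 + 10368}\right)\right) 21978 = \left(-17539 + \left(4 + \sqrt{10505}\right)\right) 21978 = \left(-17535 + \sqrt{10505}\right) 21978 = -385384230 + 21978 \sqrt{10505}$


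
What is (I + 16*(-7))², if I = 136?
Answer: 576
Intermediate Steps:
(I + 16*(-7))² = (136 + 16*(-7))² = (136 - 112)² = 24² = 576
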